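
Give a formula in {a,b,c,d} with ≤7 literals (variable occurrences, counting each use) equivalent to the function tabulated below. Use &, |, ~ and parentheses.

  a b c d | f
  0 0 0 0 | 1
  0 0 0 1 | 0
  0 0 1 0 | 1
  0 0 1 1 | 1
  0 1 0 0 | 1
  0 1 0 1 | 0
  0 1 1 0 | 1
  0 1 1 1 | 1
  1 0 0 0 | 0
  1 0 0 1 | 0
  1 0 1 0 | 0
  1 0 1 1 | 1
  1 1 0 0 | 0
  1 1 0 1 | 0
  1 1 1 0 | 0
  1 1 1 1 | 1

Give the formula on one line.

((~a | ((a & d) & c)) & (~d | c))

  ~a = 1111111100000000
  (a & d) = 0000000001010101
  ((a & d) & c) = 0000000000010001
  (~a | ((a & d) & c)) = 1111111100010001
  ~d = 1010101010101010
  (~d | c) = 1011101110111011
  ((~a | ((a & d) & c)) & (~d | c)) = 1011101100010001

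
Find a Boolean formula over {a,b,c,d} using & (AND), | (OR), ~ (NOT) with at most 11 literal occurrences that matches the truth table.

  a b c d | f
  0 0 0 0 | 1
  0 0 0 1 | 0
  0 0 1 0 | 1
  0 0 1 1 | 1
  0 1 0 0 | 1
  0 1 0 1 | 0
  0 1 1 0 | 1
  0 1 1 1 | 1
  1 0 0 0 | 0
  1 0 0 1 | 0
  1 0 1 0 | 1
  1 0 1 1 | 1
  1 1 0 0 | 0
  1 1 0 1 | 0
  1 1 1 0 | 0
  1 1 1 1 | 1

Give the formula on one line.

(((~a & ~d) | c) & ((~d & (~a | ~b)) | ((~b | d) & c)))

  ~a = 1111111100000000
  ~d = 1010101010101010
  (~a & ~d) = 1010101000000000
  ((~a & ~d) | c) = 1011101100110011
  ~b = 1111000011110000
  (~a | ~b) = 1111111111110000
  (~d & (~a | ~b)) = 1010101010100000
  (~b | d) = 1111010111110101
  ((~b | d) & c) = 0011000100110001
  ((~d & (~a | ~b)) | ((~b | d) & c)) = 1011101110110001
  (((~a & ~d) | c) & ((~d & (~a | ~b)) | ((~b | d) & c))) = 1011101100110001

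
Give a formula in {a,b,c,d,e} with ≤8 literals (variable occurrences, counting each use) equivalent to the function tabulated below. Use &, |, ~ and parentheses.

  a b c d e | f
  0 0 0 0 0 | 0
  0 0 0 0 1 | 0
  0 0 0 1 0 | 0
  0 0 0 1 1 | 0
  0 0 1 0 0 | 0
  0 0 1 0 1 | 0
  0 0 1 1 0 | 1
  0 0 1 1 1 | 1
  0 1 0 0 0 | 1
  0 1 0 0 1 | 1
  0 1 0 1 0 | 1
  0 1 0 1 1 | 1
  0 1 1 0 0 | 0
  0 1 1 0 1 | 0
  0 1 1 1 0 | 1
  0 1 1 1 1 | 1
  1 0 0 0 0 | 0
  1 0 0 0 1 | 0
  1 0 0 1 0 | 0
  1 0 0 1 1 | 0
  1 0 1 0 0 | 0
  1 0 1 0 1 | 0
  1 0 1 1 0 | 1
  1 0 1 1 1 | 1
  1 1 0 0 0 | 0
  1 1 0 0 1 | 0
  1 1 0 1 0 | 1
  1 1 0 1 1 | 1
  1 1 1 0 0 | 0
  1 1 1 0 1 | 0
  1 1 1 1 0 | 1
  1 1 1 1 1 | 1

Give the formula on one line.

((b | c) & (d | (~c & ~a)))

  (b | c) = 00001111111111110000111111111111
  ~c = 11110000111100001111000011110000
  ~a = 11111111111111110000000000000000
  (~c & ~a) = 11110000111100000000000000000000
  (d | (~c & ~a)) = 11110011111100110011001100110011
  ((b | c) & (d | (~c & ~a))) = 00000011111100110000001100110011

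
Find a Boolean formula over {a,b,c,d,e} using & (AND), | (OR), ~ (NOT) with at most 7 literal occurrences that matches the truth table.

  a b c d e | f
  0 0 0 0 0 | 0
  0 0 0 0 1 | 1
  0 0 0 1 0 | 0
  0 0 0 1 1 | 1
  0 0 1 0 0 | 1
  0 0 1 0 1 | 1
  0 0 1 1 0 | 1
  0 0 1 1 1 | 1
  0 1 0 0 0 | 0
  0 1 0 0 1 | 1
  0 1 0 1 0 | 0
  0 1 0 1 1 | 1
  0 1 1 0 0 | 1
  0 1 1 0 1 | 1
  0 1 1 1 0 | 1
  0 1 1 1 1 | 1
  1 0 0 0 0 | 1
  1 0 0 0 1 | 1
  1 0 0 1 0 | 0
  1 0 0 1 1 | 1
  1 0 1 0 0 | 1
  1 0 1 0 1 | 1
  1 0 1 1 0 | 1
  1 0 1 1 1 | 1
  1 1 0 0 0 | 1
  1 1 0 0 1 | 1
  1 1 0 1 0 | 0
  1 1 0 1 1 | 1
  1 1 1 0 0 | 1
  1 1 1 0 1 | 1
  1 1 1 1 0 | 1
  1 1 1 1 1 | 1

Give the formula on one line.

(((~d & a) | ((~b & ~e) & c)) | (e | c))

  ~d = 11001100110011001100110011001100
  (~d & a) = 00000000000000001100110011001100
  ~b = 11111111000000001111111100000000
  ~e = 10101010101010101010101010101010
  (~b & ~e) = 10101010000000001010101000000000
  ((~b & ~e) & c) = 00001010000000000000101000000000
  ((~d & a) | ((~b & ~e) & c)) = 00001010000000001100111011001100
  (e | c) = 01011111010111110101111101011111
  (((~d & a) | ((~b & ~e) & c)) | (e | c)) = 01011111010111111101111111011111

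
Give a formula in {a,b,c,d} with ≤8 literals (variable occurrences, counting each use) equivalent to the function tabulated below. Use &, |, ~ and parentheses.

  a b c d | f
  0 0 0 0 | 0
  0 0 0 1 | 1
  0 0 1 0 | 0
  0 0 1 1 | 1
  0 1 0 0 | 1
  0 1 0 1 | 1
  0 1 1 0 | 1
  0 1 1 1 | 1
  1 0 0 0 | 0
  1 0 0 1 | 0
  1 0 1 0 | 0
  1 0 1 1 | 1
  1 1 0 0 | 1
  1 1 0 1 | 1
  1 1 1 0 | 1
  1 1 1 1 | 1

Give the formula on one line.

  ~a = 1111111100000000
  (d & ~a) = 0101010100000000
  ((d & ~a) | b) = 0101111100001111
  (d & ((d & ~a) | b)) = 0101010100000101
  ~d = 1010101010101010
  (~d | c) = 1011101110111011
  ((~d | c) & d) = 0001000100010001
  (((~d | c) & d) | b) = 0001111100011111
  ((d & ((d & ~a) | b)) | (((~d | c) & d) | b)) = 0101111100011111

((d & ((d & ~a) | b)) | (((~d | c) & d) | b))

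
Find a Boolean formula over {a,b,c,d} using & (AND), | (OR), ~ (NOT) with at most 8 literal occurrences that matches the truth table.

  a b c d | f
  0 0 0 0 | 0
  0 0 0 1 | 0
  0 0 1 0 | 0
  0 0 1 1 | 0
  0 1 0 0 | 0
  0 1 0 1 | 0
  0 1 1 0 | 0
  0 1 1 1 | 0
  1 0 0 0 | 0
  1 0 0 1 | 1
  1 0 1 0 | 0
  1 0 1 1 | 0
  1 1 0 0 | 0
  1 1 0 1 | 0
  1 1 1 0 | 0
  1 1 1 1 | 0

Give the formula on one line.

  ~b = 1111000011110000
  (~b | c) = 1111001111110011
  ((~b | c) & d) = 0101000101010001
  ~c = 1100110011001100
  (a & ~c) = 0000000011001100
  (b | ~c) = 1100111111001111
  ((b | ~c) & d) = 0100010101000101
  ((a & ~c) & ((b | ~c) & d)) = 0000000001000100
  (((~b | c) & d) & ((a & ~c) & ((b | ~c) & d))) = 0000000001000000

(((~b | c) & d) & ((a & ~c) & ((b | ~c) & d)))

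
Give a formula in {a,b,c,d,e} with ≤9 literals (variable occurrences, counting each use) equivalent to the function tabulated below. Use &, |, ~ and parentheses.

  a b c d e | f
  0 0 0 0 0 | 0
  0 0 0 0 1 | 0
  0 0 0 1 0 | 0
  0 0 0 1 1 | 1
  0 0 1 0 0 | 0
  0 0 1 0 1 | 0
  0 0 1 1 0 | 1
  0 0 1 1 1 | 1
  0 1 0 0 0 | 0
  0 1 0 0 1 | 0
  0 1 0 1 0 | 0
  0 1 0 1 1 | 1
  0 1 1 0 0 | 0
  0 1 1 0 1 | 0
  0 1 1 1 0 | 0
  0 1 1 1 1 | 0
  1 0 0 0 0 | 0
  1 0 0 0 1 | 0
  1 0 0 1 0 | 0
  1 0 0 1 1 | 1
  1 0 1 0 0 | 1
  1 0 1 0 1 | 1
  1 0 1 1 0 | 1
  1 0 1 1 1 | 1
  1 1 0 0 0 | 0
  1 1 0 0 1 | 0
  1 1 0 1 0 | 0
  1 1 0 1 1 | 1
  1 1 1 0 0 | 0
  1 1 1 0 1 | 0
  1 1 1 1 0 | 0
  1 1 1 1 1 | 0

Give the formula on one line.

((c | ((~d | e) & d)) & (((b | d) | a) & (~b | ~c)))

  ~d = 11001100110011001100110011001100
  (~d | e) = 11011101110111011101110111011101
  ((~d | e) & d) = 00010001000100010001000100010001
  (c | ((~d | e) & d)) = 00011111000111110001111100011111
  (b | d) = 00110011111111110011001111111111
  ((b | d) | a) = 00110011111111111111111111111111
  ~b = 11111111000000001111111100000000
  ~c = 11110000111100001111000011110000
  (~b | ~c) = 11111111111100001111111111110000
  (((b | d) | a) & (~b | ~c)) = 00110011111100001111111111110000
  ((c | ((~d | e) & d)) & (((b | d) | a) & (~b | ~c))) = 00010011000100000001111100010000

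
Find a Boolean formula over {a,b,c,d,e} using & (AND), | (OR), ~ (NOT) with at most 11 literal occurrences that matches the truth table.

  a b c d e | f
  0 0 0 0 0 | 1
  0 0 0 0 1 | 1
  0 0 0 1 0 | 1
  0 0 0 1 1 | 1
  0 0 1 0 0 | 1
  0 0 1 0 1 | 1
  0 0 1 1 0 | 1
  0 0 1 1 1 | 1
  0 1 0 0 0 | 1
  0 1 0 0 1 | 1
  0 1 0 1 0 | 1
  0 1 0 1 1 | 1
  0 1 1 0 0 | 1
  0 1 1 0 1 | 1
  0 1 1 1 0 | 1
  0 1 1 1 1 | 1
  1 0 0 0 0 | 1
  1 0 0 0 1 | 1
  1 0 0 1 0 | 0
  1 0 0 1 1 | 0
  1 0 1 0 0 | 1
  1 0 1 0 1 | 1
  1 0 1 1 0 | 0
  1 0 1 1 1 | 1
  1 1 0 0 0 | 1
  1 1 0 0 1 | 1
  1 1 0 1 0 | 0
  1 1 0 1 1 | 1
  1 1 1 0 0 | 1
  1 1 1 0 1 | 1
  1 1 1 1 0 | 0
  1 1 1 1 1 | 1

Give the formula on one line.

((~d | ~a) | ((e & (c | ~e)) | (~c & (e & b))))

  ~d = 11001100110011001100110011001100
  ~a = 11111111111111110000000000000000
  (~d | ~a) = 11111111111111111100110011001100
  ~e = 10101010101010101010101010101010
  (c | ~e) = 10101111101011111010111110101111
  (e & (c | ~e)) = 00000101000001010000010100000101
  ~c = 11110000111100001111000011110000
  (e & b) = 00000000010101010000000001010101
  (~c & (e & b)) = 00000000010100000000000001010000
  ((e & (c | ~e)) | (~c & (e & b))) = 00000101010101010000010101010101
  ((~d | ~a) | ((e & (c | ~e)) | (~c & (e & b)))) = 11111111111111111100110111011101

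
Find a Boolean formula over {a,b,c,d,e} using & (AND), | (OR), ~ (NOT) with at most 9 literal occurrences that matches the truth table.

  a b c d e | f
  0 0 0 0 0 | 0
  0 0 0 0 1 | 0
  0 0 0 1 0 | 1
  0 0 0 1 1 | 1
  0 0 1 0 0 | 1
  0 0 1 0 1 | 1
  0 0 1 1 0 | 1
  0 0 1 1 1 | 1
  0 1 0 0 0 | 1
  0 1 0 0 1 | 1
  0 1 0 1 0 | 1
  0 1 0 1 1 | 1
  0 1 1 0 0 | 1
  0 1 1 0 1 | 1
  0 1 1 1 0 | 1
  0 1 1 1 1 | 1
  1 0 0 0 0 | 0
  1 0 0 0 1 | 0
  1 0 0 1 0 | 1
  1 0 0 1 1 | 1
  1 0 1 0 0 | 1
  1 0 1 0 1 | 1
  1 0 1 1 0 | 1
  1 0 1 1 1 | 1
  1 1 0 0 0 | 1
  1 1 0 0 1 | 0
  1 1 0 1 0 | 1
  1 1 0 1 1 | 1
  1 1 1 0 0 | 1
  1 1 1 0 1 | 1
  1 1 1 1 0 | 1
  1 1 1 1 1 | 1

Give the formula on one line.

(((b & ~a) | (d & (~b | a))) | ((b & ~e) | c))

  ~a = 11111111111111110000000000000000
  (b & ~a) = 00000000111111110000000000000000
  ~b = 11111111000000001111111100000000
  (~b | a) = 11111111000000001111111111111111
  (d & (~b | a)) = 00110011000000000011001100110011
  ((b & ~a) | (d & (~b | a))) = 00110011111111110011001100110011
  ~e = 10101010101010101010101010101010
  (b & ~e) = 00000000101010100000000010101010
  ((b & ~e) | c) = 00001111101011110000111110101111
  (((b & ~a) | (d & (~b | a))) | ((b & ~e) | c)) = 00111111111111110011111110111111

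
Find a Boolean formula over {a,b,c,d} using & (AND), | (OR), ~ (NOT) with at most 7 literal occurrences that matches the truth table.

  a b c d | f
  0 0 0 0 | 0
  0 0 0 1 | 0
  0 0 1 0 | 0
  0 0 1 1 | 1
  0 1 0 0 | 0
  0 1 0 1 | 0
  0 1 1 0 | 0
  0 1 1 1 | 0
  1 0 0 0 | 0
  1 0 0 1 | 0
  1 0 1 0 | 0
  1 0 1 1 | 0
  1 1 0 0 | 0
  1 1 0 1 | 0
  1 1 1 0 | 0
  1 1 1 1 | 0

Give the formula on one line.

((c & (~a & d)) & ((~c | ~b) & (d & c)))

  ~a = 1111111100000000
  (~a & d) = 0101010100000000
  (c & (~a & d)) = 0001000100000000
  ~c = 1100110011001100
  ~b = 1111000011110000
  (~c | ~b) = 1111110011111100
  (d & c) = 0001000100010001
  ((~c | ~b) & (d & c)) = 0001000000010000
  ((c & (~a & d)) & ((~c | ~b) & (d & c))) = 0001000000000000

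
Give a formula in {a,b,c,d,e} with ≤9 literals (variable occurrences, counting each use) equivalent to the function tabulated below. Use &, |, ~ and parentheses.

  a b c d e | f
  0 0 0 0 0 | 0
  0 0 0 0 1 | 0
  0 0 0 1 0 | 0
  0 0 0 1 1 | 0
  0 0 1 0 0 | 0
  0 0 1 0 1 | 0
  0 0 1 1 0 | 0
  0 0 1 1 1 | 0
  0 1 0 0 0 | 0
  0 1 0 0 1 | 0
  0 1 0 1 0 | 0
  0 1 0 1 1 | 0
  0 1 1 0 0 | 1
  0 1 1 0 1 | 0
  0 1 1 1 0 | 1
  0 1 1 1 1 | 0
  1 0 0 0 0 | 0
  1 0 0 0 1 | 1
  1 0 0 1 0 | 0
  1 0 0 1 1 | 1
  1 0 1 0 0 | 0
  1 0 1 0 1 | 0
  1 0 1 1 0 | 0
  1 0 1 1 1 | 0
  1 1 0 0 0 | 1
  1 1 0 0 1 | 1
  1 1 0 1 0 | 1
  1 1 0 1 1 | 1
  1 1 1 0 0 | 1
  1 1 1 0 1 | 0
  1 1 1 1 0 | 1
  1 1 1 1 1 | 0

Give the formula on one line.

  (b | e) = 01010101111111110101010111111111
  (a | c) = 00001111000011111111111111111111
  ~e = 10101010101010101010101010101010
  ~c = 11110000111100001111000011110000
  (~e | ~c) = 11111010111110101111101011111010
  ((a | c) & (~e | ~c)) = 00001010000010101111101011111010
  ((b | e) & ((a | c) & (~e | ~c))) = 00000000000010100101000011111010

((b | e) & ((a | c) & (~e | ~c)))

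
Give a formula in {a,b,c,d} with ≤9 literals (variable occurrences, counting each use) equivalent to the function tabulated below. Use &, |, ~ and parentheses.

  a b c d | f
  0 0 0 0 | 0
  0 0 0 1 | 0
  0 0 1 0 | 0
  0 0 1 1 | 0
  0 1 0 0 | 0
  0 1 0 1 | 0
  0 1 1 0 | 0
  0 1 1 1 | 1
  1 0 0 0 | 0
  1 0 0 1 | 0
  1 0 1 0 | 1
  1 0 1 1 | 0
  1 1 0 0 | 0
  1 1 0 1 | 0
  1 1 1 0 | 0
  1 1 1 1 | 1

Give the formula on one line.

  ~d = 1010101010101010
  (~d & c) = 0010001000100010
  ((~d & c) | b) = 0010111100101111
  (b | a) = 0000111111111111
  ~c = 1100110011001100
  ((b | a) | ~c) = 1100111111111111
  (d & c) = 0001000100010001
  ~b = 1111000011110000
  ((d & c) | ~b) = 1111000111110001
  (((b | a) | ~c) & ((d & c) | ~b)) = 1100000111110001
  (((~d & c) | b) & (((b | a) | ~c) & ((d & c) | ~b))) = 0000000100100001

(((~d & c) | b) & (((b | a) | ~c) & ((d & c) | ~b)))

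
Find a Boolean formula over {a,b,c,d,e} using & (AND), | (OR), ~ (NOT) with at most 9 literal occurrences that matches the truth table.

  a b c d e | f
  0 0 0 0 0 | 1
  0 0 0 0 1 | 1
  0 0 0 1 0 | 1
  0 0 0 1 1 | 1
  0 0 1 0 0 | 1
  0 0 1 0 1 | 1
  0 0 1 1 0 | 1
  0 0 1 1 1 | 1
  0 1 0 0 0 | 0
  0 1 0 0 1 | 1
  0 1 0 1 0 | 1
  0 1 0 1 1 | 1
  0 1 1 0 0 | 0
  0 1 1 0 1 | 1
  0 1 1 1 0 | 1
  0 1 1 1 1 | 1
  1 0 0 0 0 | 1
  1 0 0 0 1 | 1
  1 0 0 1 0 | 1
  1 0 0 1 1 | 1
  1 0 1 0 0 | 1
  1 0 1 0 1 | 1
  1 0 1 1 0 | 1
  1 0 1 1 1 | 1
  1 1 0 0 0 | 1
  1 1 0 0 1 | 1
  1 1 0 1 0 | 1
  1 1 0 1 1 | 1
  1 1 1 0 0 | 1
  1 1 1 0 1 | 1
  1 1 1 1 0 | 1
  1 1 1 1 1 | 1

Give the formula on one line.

(((((e | ~b) | (d & ~c)) & ~e) | a) | (e | (d & b)))

  ~b = 11111111000000001111111100000000
  (e | ~b) = 11111111010101011111111101010101
  ~c = 11110000111100001111000011110000
  (d & ~c) = 00110000001100000011000000110000
  ((e | ~b) | (d & ~c)) = 11111111011101011111111101110101
  ~e = 10101010101010101010101010101010
  (((e | ~b) | (d & ~c)) & ~e) = 10101010001000001010101000100000
  ((((e | ~b) | (d & ~c)) & ~e) | a) = 10101010001000001111111111111111
  (d & b) = 00000000001100110000000000110011
  (e | (d & b)) = 01010101011101110101010101110111
  (((((e | ~b) | (d & ~c)) & ~e) | a) | (e | (d & b))) = 11111111011101111111111111111111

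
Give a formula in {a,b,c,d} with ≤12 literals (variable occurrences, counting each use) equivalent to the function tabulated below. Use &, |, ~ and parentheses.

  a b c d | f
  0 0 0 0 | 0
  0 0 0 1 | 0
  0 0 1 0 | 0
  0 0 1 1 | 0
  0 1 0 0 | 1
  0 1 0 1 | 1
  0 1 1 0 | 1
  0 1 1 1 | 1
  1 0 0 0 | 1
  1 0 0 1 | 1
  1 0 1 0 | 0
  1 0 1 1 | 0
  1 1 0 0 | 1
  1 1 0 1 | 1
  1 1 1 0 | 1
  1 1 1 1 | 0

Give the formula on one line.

  ~a = 1111111100000000
  (d & ~a) = 0101010100000000
  ~c = 1100110011001100
  ((d & ~a) | ~c) = 1101110111001100
  ~d = 1010101010101010
  (~d & c) = 0010001000100010
  ((~d & c) | ~c) = 1110111011101110
  (b & ((~d & c) | ~c)) = 0000111000001110
  (((d & ~a) | ~c) | (b & ((~d & c) | ~c))) = 1101111111001110
  (a | b) = 0000111111111111
  ((((d & ~a) | ~c) | (b & ((~d & c) | ~c))) & (a | b)) = 0000111111001110

((((d & ~a) | ~c) | (b & ((~d & c) | ~c))) & (a | b))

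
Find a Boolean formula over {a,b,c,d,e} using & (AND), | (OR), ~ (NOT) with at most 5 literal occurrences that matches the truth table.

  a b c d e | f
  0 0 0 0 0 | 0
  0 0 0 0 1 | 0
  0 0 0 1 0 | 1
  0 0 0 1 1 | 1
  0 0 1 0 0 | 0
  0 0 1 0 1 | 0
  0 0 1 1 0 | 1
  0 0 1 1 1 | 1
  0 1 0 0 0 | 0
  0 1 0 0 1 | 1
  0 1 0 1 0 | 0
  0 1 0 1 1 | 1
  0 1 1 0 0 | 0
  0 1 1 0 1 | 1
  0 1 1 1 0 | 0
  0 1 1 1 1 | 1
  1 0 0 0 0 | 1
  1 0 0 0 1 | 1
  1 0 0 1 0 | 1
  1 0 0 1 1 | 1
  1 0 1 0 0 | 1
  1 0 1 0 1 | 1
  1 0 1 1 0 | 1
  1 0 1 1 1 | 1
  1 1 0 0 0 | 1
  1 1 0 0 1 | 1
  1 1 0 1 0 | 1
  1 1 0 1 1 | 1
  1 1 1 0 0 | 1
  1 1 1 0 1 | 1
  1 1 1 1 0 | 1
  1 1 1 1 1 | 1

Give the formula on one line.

  ~b = 11111111000000001111111100000000
  (d & ~b) = 00110011000000000011001100000000
  (e & b) = 00000000010101010000000001010101
  ((d & ~b) | (e & b)) = 00110011010101010011001101010101
  (((d & ~b) | (e & b)) | a) = 00110011010101011111111111111111

(((d & ~b) | (e & b)) | a)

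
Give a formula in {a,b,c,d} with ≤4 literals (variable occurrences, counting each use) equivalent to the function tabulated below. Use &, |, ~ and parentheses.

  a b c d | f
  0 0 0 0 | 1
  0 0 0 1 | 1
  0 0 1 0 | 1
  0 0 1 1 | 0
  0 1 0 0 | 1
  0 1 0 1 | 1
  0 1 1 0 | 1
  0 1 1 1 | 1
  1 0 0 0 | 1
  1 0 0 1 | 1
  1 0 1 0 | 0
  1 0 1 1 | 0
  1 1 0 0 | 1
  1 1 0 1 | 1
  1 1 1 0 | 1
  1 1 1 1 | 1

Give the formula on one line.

(b | (~c | (~d & ~a)))

  ~c = 1100110011001100
  ~d = 1010101010101010
  ~a = 1111111100000000
  (~d & ~a) = 1010101000000000
  (~c | (~d & ~a)) = 1110111011001100
  (b | (~c | (~d & ~a))) = 1110111111001111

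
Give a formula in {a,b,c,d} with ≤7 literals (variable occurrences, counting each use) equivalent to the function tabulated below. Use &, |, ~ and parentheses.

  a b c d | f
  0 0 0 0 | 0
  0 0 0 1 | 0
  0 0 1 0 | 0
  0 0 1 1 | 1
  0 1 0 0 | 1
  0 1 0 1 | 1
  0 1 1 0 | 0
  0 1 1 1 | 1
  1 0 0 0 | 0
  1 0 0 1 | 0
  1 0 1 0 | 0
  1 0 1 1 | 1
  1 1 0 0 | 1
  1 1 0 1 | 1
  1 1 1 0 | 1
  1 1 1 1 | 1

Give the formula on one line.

((b & (~c | a)) | (d & c))

  ~c = 1100110011001100
  (~c | a) = 1100110011111111
  (b & (~c | a)) = 0000110000001111
  (d & c) = 0001000100010001
  ((b & (~c | a)) | (d & c)) = 0001110100011111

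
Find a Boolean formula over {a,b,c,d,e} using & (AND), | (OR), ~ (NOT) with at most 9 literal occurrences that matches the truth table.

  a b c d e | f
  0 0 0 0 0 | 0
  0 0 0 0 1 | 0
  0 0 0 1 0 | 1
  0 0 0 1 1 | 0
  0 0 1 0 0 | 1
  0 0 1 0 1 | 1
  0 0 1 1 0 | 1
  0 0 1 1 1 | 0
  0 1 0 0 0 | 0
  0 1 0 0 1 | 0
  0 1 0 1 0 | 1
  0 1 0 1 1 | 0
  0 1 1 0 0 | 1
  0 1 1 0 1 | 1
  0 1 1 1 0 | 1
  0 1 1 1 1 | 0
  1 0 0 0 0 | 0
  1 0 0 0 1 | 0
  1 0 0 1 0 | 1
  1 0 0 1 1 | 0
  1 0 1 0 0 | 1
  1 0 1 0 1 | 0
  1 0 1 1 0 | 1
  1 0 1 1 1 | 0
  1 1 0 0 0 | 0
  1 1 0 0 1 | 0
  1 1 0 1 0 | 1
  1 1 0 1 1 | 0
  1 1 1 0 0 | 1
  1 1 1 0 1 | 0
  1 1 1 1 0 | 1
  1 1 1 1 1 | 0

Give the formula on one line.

((d | c) & ((~d & ((d & c) | ~a)) | ~e))

  (d | c) = 00111111001111110011111100111111
  ~d = 11001100110011001100110011001100
  (d & c) = 00000011000000110000001100000011
  ~a = 11111111111111110000000000000000
  ((d & c) | ~a) = 11111111111111110000001100000011
  (~d & ((d & c) | ~a)) = 11001100110011000000000000000000
  ~e = 10101010101010101010101010101010
  ((~d & ((d & c) | ~a)) | ~e) = 11101110111011101010101010101010
  ((d | c) & ((~d & ((d & c) | ~a)) | ~e)) = 00101110001011100010101000101010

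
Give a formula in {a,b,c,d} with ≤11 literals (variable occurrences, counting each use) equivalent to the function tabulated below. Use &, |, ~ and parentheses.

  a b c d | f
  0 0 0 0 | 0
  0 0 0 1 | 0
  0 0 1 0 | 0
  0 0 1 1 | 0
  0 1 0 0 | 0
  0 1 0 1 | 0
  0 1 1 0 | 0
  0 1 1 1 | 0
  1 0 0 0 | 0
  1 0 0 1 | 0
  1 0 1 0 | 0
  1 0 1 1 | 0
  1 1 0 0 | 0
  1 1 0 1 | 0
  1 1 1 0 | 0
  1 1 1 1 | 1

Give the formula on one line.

((((c & d) | ~c) & ((~b | a) & c)) & (c & b))

  (c & d) = 0001000100010001
  ~c = 1100110011001100
  ((c & d) | ~c) = 1101110111011101
  ~b = 1111000011110000
  (~b | a) = 1111000011111111
  ((~b | a) & c) = 0011000000110011
  (((c & d) | ~c) & ((~b | a) & c)) = 0001000000010001
  (c & b) = 0000001100000011
  ((((c & d) | ~c) & ((~b | a) & c)) & (c & b)) = 0000000000000001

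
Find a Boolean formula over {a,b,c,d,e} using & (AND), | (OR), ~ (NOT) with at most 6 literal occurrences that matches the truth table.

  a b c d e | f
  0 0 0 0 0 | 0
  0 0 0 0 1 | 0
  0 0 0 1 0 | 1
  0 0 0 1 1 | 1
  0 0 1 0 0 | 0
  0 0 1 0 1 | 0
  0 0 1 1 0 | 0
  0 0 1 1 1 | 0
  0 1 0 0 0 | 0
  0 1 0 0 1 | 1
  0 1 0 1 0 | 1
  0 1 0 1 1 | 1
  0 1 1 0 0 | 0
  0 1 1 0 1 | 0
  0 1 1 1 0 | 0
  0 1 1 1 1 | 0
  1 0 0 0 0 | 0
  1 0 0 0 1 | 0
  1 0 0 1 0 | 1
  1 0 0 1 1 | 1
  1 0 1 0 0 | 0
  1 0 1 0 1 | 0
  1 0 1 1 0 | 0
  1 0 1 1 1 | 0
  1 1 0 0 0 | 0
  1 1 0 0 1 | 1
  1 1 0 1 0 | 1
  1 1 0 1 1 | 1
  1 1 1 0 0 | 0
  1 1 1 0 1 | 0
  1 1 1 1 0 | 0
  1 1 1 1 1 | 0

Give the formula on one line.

(~c & ((b & e) | (d & ~c)))

  ~c = 11110000111100001111000011110000
  (b & e) = 00000000010101010000000001010101
  (d & ~c) = 00110000001100000011000000110000
  ((b & e) | (d & ~c)) = 00110000011101010011000001110101
  (~c & ((b & e) | (d & ~c))) = 00110000011100000011000001110000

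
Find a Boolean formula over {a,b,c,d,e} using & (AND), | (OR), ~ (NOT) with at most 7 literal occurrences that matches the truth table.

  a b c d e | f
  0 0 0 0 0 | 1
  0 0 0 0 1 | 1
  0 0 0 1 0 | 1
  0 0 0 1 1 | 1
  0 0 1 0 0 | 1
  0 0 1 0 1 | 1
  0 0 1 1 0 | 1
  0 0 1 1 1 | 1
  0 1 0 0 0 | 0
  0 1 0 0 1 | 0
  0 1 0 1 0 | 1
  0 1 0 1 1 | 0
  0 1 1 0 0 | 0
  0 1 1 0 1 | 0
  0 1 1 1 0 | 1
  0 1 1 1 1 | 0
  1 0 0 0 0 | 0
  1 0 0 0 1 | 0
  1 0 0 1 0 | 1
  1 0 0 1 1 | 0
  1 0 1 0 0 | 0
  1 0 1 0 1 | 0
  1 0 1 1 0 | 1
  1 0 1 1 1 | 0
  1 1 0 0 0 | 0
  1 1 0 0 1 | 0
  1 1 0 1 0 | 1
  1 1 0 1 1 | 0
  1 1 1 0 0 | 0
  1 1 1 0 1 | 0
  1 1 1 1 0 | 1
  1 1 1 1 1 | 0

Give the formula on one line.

  ~b = 11111111000000001111111100000000
  ~a = 11111111111111110000000000000000
  (~b & ~a) = 11111111000000000000000000000000
  ~e = 10101010101010101010101010101010
  (d & ~e) = 00100010001000100010001000100010
  ((~b & ~a) | (d & ~e)) = 11111111001000100010001000100010

((~b & ~a) | (d & ~e))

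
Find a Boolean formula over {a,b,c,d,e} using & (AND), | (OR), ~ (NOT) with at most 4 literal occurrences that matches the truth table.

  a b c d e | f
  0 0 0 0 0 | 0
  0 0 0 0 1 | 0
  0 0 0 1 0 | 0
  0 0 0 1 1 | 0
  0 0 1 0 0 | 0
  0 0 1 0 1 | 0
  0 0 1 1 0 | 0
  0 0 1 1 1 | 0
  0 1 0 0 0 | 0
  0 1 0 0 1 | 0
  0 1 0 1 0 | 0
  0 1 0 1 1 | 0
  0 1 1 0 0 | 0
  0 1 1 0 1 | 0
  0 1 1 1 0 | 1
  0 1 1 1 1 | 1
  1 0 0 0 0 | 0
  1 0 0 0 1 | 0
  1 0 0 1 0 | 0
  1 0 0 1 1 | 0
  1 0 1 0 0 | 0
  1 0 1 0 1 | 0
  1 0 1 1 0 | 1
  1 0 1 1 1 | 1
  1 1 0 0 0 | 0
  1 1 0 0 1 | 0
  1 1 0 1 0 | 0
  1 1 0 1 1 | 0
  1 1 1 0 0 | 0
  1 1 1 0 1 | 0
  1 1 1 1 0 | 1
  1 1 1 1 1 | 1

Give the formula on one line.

(c & (d & (b | a)))

  (b | a) = 00000000111111111111111111111111
  (d & (b | a)) = 00000000001100110011001100110011
  (c & (d & (b | a))) = 00000000000000110000001100000011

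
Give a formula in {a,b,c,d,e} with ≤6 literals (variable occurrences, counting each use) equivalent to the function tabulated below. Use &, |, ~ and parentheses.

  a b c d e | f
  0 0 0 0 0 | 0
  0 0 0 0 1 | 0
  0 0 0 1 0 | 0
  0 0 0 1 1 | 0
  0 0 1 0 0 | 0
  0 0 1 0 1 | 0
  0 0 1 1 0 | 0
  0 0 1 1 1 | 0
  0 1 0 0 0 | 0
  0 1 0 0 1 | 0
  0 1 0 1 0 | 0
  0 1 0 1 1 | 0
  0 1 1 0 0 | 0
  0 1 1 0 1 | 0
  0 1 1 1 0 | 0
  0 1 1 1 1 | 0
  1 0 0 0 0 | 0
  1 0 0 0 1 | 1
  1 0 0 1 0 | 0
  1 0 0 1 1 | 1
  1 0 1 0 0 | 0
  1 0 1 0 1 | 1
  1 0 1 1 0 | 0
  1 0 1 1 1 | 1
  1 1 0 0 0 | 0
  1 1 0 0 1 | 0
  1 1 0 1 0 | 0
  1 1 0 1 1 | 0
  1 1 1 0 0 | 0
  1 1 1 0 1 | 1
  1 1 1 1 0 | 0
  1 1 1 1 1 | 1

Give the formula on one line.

  ~b = 11111111000000001111111100000000
  (a & ~b) = 00000000000000001111111100000000
  (c | (a & ~b)) = 00001111000011111111111100001111
  (e & (c | (a & ~b))) = 00000101000001010101010100000101
  ((e & (c | (a & ~b))) & a) = 00000000000000000101010100000101

((e & (c | (a & ~b))) & a)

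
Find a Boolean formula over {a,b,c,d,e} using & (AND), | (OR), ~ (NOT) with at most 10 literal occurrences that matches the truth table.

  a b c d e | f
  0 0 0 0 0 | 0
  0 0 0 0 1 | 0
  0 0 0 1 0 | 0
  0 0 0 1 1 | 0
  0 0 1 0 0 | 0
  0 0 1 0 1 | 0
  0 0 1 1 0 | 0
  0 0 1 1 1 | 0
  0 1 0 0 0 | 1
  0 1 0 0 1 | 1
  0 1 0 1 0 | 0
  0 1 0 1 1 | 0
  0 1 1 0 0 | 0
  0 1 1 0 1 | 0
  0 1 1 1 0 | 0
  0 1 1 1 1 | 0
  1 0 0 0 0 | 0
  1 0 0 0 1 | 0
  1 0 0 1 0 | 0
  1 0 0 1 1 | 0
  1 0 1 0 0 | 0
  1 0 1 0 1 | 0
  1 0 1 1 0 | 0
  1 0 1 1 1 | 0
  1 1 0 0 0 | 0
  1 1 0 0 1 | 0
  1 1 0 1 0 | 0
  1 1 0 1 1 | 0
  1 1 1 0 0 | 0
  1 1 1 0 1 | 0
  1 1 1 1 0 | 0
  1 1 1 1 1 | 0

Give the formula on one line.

(((~d & ((~c & d) | ~a)) | (c & a)) & (~c & b))

  ~d = 11001100110011001100110011001100
  ~c = 11110000111100001111000011110000
  (~c & d) = 00110000001100000011000000110000
  ~a = 11111111111111110000000000000000
  ((~c & d) | ~a) = 11111111111111110011000000110000
  (~d & ((~c & d) | ~a)) = 11001100110011000000000000000000
  (c & a) = 00000000000000000000111100001111
  ((~d & ((~c & d) | ~a)) | (c & a)) = 11001100110011000000111100001111
  (~c & b) = 00000000111100000000000011110000
  (((~d & ((~c & d) | ~a)) | (c & a)) & (~c & b)) = 00000000110000000000000000000000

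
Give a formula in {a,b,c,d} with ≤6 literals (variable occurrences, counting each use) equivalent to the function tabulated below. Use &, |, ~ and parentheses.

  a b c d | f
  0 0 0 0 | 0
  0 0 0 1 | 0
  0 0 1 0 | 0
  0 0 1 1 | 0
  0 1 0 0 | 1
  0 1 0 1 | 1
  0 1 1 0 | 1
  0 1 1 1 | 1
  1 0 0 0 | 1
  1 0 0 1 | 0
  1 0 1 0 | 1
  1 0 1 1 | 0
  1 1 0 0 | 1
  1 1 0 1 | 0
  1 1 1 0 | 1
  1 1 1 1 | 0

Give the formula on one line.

((~d | ~a) & (b | a))

  ~d = 1010101010101010
  ~a = 1111111100000000
  (~d | ~a) = 1111111110101010
  (b | a) = 0000111111111111
  ((~d | ~a) & (b | a)) = 0000111110101010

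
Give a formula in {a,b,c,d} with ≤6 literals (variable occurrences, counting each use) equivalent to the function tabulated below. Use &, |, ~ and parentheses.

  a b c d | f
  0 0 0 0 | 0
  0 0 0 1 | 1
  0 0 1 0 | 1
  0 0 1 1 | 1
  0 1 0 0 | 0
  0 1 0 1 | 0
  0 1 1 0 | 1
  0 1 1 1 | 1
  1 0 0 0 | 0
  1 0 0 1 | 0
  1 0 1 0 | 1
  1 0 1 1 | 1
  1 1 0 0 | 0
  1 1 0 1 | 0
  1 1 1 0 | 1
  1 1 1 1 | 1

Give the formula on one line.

(c | ((~a & d) & ~b))

  ~a = 1111111100000000
  (~a & d) = 0101010100000000
  ~b = 1111000011110000
  ((~a & d) & ~b) = 0101000000000000
  (c | ((~a & d) & ~b)) = 0111001100110011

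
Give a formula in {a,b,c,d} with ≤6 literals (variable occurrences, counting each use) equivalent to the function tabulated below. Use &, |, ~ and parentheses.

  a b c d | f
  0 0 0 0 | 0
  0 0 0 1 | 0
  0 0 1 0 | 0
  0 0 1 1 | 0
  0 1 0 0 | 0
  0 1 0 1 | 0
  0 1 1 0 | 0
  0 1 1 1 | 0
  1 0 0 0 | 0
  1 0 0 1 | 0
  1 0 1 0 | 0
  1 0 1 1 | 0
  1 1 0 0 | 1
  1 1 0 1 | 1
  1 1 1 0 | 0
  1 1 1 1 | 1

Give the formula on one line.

(((a | ~b) & (d | ~c)) & b)

  ~b = 1111000011110000
  (a | ~b) = 1111000011111111
  ~c = 1100110011001100
  (d | ~c) = 1101110111011101
  ((a | ~b) & (d | ~c)) = 1101000011011101
  (((a | ~b) & (d | ~c)) & b) = 0000000000001101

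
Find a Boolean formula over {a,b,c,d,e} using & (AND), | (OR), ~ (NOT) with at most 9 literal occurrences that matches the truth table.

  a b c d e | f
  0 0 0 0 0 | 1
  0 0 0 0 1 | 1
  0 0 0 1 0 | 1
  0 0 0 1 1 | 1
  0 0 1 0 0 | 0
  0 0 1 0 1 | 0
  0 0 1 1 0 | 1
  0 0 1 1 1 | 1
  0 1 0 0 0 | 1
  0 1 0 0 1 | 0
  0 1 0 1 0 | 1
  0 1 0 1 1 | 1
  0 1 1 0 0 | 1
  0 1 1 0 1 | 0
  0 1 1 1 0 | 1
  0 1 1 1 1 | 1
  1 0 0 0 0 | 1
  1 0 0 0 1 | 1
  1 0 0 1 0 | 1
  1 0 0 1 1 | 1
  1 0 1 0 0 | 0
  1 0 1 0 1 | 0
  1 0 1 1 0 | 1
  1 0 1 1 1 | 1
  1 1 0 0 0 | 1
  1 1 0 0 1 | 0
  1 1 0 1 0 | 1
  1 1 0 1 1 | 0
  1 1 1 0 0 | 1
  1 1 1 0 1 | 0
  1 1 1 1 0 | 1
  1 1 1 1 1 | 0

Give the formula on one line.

((b & (~e | ((~b | d) & ~a))) | (~b & (~c | d)))

  ~e = 10101010101010101010101010101010
  ~b = 11111111000000001111111100000000
  (~b | d) = 11111111001100111111111100110011
  ~a = 11111111111111110000000000000000
  ((~b | d) & ~a) = 11111111001100110000000000000000
  (~e | ((~b | d) & ~a)) = 11111111101110111010101010101010
  (b & (~e | ((~b | d) & ~a))) = 00000000101110110000000010101010
  ~c = 11110000111100001111000011110000
  (~c | d) = 11110011111100111111001111110011
  (~b & (~c | d)) = 11110011000000001111001100000000
  ((b & (~e | ((~b | d) & ~a))) | (~b & (~c | d))) = 11110011101110111111001110101010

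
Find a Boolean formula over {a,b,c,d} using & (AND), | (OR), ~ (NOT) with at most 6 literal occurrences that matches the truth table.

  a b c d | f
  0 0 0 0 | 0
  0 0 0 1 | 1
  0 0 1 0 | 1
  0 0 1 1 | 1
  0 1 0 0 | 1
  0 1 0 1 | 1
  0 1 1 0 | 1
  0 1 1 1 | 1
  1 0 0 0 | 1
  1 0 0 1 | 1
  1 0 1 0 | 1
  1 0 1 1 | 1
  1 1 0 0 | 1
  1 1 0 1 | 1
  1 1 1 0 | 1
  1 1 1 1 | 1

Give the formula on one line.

(d | ((c | a) | b))

  (c | a) = 0011001111111111
  ((c | a) | b) = 0011111111111111
  (d | ((c | a) | b)) = 0111111111111111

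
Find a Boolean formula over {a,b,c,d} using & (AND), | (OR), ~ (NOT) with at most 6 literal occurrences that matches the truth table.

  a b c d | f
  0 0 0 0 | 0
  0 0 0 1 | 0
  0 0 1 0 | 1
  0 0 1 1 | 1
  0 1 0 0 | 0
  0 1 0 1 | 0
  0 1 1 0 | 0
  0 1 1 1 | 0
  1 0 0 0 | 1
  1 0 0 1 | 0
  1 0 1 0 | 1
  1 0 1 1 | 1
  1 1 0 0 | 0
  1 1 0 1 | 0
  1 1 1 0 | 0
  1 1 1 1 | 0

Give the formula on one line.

  ~d = 1010101010101010
  (a & ~d) = 0000000010101010
  (c | (a & ~d)) = 0011001110111011
  ~b = 1111000011110000
  ((c | (a & ~d)) & ~b) = 0011000010110000

((c | (a & ~d)) & ~b)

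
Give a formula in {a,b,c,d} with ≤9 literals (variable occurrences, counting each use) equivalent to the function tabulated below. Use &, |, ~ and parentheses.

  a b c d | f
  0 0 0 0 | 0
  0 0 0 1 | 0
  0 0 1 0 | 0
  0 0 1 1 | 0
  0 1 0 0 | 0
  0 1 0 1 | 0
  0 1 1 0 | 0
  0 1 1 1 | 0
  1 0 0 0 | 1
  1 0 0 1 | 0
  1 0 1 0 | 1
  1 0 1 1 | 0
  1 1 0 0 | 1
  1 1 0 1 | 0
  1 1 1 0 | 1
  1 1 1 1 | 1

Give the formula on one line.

  ~d = 1010101010101010
  (a & ~d) = 0000000010101010
  (c & a) = 0000000000110011
  ((c & a) & d) = 0000000000010001
  (((c & a) & d) & b) = 0000000000000001
  ((a & ~d) | (((c & a) & d) & b)) = 0000000010101011

((a & ~d) | (((c & a) & d) & b))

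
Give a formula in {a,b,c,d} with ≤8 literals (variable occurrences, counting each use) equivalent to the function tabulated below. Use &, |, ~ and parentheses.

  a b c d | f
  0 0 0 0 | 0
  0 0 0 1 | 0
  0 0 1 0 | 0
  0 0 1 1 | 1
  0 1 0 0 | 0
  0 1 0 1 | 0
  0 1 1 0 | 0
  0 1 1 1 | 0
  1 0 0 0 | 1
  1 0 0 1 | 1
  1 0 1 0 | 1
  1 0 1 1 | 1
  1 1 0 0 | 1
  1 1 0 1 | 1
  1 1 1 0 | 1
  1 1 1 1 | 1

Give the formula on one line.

  ~c = 1100110011001100
  (~c | d) = 1101110111011101
  ~b = 1111000011110000
  (a | c) = 0011001111111111
  (~b & (a | c)) = 0011000011110000
  ((~c | d) & (~b & (a | c))) = 0001000011010000
  (((~c | d) & (~b & (a | c))) | a) = 0001000011111111

(((~c | d) & (~b & (a | c))) | a)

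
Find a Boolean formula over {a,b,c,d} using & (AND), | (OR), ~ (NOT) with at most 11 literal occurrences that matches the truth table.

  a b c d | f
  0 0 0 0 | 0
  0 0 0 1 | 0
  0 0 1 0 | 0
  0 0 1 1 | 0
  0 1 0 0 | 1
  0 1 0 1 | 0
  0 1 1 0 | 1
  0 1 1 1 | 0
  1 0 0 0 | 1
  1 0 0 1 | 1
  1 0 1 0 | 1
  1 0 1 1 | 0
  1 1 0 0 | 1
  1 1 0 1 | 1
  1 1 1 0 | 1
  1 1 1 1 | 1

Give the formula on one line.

  ~c = 1100110011001100
  (d & ~c) = 0100010001000100
  ~d = 1010101010101010
  ((d & ~c) | ~d) = 1110111011101110
  (((d & ~c) | ~d) & a) = 0000000011101110
  (~d & b) = 0000101000001010
  (d & b) = 0000010100000101
  (a & (d & b)) = 0000000000000101
  ((~d & b) | (a & (d & b))) = 0000101000001111
  ((((d & ~c) | ~d) & a) | ((~d & b) | (a & (d & b)))) = 0000101011101111

((((d & ~c) | ~d) & a) | ((~d & b) | (a & (d & b))))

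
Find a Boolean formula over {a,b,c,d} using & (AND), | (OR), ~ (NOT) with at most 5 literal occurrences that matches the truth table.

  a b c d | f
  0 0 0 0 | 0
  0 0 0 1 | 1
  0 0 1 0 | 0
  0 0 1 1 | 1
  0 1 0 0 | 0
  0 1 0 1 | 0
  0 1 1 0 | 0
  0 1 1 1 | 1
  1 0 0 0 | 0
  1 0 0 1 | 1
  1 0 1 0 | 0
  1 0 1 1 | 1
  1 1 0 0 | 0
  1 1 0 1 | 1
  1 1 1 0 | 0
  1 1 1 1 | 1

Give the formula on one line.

  ~a = 1111111100000000
  ~b = 1111000011110000
  (c | ~b) = 1111001111110011
  (~a & (c | ~b)) = 1111001100000000
  (a | (~a & (c | ~b))) = 1111001111111111
  (d & (a | (~a & (c | ~b)))) = 0101000101010101

(d & (a | (~a & (c | ~b))))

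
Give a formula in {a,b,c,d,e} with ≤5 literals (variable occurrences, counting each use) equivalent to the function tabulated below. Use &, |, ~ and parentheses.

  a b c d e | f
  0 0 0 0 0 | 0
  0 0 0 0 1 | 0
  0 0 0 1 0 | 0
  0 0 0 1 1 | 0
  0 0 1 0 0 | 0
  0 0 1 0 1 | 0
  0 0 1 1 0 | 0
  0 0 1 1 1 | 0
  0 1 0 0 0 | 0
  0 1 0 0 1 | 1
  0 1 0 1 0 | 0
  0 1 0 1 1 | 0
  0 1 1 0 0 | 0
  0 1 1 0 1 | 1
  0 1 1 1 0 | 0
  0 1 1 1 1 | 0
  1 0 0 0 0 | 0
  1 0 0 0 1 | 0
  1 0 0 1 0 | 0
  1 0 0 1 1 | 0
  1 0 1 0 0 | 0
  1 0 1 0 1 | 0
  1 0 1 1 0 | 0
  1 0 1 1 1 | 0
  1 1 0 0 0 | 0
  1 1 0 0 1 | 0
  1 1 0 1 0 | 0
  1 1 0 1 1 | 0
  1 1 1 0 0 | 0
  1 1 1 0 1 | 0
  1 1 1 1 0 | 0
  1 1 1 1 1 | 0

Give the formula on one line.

  ~a = 11111111111111110000000000000000
  (b & ~a) = 00000000111111110000000000000000
  ~d = 11001100110011001100110011001100
  ((b & ~a) & ~d) = 00000000110011000000000000000000
  (e & ((b & ~a) & ~d)) = 00000000010001000000000000000000

(e & ((b & ~a) & ~d))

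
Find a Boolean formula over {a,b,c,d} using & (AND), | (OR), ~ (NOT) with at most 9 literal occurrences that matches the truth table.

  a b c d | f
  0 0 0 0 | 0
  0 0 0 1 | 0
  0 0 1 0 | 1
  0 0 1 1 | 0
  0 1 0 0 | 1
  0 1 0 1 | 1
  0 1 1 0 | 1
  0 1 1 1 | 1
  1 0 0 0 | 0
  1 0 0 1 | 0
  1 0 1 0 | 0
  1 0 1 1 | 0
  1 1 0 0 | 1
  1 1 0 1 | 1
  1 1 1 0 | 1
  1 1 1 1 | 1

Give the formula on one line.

  (d | a) = 0101010111111111
  ((d | a) | c) = 0111011111111111
  (((d | a) | c) | b) = 0111111111111111
  ~d = 1010101010101010
  ~a = 1111111100000000
  (~d & ~a) = 1010101000000000
  ((((d | a) | c) | b) & (~d & ~a)) = 0010101000000000
  (((((d | a) | c) | b) & (~d & ~a)) | b) = 0010111100001111

(((((d | a) | c) | b) & (~d & ~a)) | b)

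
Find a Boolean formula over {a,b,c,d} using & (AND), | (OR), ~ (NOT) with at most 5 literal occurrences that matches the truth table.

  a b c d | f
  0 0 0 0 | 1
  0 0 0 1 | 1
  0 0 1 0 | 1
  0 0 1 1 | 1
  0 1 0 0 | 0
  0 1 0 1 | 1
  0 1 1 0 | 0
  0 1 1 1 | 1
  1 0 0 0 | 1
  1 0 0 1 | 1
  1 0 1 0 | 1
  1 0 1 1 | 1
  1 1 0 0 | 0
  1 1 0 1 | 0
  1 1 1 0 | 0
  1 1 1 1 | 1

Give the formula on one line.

(~b | (d & (~a | c)))

  ~b = 1111000011110000
  ~a = 1111111100000000
  (~a | c) = 1111111100110011
  (d & (~a | c)) = 0101010100010001
  (~b | (d & (~a | c))) = 1111010111110001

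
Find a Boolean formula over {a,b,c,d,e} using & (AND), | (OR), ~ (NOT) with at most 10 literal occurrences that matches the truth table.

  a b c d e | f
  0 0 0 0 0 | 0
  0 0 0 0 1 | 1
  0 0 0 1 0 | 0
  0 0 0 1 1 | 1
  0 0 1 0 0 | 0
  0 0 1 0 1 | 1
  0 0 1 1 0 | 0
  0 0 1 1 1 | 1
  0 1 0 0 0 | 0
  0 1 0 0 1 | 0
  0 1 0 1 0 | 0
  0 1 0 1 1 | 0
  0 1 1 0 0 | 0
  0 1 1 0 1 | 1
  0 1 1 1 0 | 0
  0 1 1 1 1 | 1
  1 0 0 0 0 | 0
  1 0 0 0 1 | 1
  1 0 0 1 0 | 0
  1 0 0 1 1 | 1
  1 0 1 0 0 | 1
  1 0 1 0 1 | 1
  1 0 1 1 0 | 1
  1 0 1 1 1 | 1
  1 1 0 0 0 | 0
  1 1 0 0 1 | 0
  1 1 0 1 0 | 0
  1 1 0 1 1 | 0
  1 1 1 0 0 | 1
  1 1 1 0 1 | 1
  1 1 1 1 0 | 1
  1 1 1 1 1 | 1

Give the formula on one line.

  (c & a) = 00000000000000000000111100001111
  (e | (c & a)) = 01010101010101010101111101011111
  ~c = 11110000111100001111000011110000
  ~b = 11111111000000001111111100000000
  (e & ~b) = 01010101000000000101010100000000
  (~c & (e & ~b)) = 01010000000000000101000000000000
  ((~c & (e & ~b)) | c) = 01011111000011110101111100001111
  ((e | (c & a)) & ((~c & (e & ~b)) | c)) = 01010101000001010101111100001111

((e | (c & a)) & ((~c & (e & ~b)) | c))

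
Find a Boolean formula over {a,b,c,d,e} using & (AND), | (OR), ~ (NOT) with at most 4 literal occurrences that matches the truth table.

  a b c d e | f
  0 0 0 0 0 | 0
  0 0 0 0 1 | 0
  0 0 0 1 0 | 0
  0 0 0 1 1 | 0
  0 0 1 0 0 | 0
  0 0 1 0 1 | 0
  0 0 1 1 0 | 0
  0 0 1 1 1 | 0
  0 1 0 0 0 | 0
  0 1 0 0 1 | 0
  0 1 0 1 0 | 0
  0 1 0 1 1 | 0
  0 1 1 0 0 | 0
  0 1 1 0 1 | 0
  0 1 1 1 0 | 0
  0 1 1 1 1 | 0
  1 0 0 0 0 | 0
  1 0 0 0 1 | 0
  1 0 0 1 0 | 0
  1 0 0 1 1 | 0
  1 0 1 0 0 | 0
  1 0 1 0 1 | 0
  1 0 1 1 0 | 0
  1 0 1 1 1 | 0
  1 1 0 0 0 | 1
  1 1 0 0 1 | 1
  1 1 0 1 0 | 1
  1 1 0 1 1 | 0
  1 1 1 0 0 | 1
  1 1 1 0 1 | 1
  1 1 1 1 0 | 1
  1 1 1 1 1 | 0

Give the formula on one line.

  ~e = 10101010101010101010101010101010
  ~d = 11001100110011001100110011001100
  (~e | ~d) = 11101110111011101110111011101110
  (b & (~e | ~d)) = 00000000111011100000000011101110
  (a & (b & (~e | ~d))) = 00000000000000000000000011101110

(a & (b & (~e | ~d)))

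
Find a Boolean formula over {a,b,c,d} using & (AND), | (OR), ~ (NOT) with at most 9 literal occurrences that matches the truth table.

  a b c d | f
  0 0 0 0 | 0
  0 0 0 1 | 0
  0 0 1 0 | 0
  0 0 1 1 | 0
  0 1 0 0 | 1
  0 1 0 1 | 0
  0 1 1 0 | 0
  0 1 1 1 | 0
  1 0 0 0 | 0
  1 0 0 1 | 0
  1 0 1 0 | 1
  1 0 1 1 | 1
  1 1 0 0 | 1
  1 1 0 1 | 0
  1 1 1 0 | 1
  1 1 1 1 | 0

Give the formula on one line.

((~c | (a & c)) & ((c & ~b) | (b & ~d)))

  ~c = 1100110011001100
  (a & c) = 0000000000110011
  (~c | (a & c)) = 1100110011111111
  ~b = 1111000011110000
  (c & ~b) = 0011000000110000
  ~d = 1010101010101010
  (b & ~d) = 0000101000001010
  ((c & ~b) | (b & ~d)) = 0011101000111010
  ((~c | (a & c)) & ((c & ~b) | (b & ~d))) = 0000100000111010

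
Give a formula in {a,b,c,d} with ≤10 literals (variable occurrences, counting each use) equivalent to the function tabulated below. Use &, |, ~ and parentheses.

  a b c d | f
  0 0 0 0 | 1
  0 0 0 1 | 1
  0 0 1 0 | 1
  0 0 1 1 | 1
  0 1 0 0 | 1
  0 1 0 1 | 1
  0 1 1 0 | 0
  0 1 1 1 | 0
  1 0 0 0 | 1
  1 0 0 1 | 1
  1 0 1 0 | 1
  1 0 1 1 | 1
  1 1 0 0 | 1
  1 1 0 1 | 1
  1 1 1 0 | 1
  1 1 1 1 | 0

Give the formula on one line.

  ~c = 1100110011001100
  ~b = 1111000011110000
  (~c | ~b) = 1111110011111100
  ~d = 1010101010101010
  (c & ~d) = 0010001000100010
  (~c & ~b) = 1100000011000000
  ((~c & ~b) | a) = 1100000011111111
  ((c & ~d) & ((~c & ~b) | a)) = 0000000000100010
  ((~c | ~b) | ((c & ~d) & ((~c & ~b) | a))) = 1111110011111110

((~c | ~b) | ((c & ~d) & ((~c & ~b) | a)))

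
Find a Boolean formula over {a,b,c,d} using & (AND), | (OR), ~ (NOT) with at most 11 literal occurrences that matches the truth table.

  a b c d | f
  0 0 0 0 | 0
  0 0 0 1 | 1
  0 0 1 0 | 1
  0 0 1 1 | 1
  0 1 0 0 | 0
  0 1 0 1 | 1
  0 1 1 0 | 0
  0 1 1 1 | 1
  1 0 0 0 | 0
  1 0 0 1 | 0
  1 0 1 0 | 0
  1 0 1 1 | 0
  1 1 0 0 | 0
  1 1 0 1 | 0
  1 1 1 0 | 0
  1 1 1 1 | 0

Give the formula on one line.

  ~a = 1111111100000000
  (c | d) = 0111011101110111
  ~b = 1111000011110000
  ((c | d) & ~b) = 0111000001110000
  (d & a) = 0000000001010101
  (b & d) = 0000010100000101
  ((d & a) | (b & d)) = 0000010101010101
  (((c | d) & ~b) | ((d & a) | (b & d))) = 0111010101110101
  (~a & (((c | d) & ~b) | ((d & a) | (b & d)))) = 0111010100000000

(~a & (((c | d) & ~b) | ((d & a) | (b & d))))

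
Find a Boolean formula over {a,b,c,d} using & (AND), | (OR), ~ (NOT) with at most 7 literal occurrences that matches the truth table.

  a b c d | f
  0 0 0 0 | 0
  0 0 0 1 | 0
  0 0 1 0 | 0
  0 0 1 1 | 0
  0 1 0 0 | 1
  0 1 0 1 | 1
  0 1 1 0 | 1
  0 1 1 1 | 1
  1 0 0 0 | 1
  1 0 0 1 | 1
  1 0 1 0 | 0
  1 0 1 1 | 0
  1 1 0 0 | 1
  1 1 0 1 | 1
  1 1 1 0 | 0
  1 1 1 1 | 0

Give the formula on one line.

  ~c = 1100110011001100
  (~c & a) = 0000000011001100
  ~a = 1111111100000000
  (b & ~a) = 0000111100000000
  ((~c & a) | (b & ~a)) = 0000111111001100

((~c & a) | (b & ~a))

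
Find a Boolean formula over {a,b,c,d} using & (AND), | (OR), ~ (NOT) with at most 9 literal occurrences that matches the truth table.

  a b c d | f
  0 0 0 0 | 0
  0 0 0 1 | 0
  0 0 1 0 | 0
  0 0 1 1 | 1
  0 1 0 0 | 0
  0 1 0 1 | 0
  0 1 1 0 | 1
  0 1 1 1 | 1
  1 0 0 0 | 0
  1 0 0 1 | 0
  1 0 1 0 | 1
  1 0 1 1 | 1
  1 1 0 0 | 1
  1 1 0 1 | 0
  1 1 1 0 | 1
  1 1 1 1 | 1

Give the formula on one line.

  (b | d) = 0101111101011111
  ((b | d) | a) = 0101111111111111
  (((b | d) | a) & c) = 0001001100110011
  ~d = 1010101010101010
  (~d & b) = 0000101000001010
  ~b = 1111000011110000
  (~b | a) = 1111000011111111
  ((~d & b) & (~b | a)) = 0000000000001010
  ((((b | d) | a) & c) | ((~d & b) & (~b | a))) = 0001001100111011

((((b | d) | a) & c) | ((~d & b) & (~b | a)))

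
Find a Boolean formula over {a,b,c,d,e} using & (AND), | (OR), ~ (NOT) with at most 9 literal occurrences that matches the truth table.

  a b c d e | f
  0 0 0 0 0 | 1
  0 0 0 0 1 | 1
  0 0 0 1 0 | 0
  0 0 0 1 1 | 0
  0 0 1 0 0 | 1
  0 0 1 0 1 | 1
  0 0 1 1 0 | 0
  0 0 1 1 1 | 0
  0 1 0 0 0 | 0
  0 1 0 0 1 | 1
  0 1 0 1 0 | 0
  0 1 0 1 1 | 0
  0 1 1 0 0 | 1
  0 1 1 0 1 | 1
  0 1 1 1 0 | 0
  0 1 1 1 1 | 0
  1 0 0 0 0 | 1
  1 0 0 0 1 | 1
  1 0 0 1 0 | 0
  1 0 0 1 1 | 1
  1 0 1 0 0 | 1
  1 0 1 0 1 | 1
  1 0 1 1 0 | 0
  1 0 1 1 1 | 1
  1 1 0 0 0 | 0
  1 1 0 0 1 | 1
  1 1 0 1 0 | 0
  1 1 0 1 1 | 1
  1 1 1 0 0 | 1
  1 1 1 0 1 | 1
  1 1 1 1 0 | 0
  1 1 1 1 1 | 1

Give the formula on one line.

(((a & (~d | e)) | ~d) & (c | (~b | e)))

  ~d = 11001100110011001100110011001100
  (~d | e) = 11011101110111011101110111011101
  (a & (~d | e)) = 00000000000000001101110111011101
  ((a & (~d | e)) | ~d) = 11001100110011001101110111011101
  ~b = 11111111000000001111111100000000
  (~b | e) = 11111111010101011111111101010101
  (c | (~b | e)) = 11111111010111111111111101011111
  (((a & (~d | e)) | ~d) & (c | (~b | e))) = 11001100010011001101110101011101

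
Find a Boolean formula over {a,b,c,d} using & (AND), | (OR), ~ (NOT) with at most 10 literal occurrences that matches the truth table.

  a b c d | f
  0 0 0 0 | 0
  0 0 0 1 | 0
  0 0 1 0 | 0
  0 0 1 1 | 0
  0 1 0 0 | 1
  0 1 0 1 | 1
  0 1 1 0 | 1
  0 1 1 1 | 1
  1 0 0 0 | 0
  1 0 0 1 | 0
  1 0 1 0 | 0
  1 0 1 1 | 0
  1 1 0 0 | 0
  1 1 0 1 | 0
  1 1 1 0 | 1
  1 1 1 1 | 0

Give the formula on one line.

  ~d = 1010101010101010
  (~d & b) = 0000101000001010
  (c & b) = 0000001100000011
  ((c & b) & a) = 0000000000000011
  ((~d & b) & ((c & b) & a)) = 0000000000000010
  ~a = 1111111100000000
  (b & ~a) = 0000111100000000
  (((~d & b) & ((c & b) & a)) | (b & ~a)) = 0000111100000010

(((~d & b) & ((c & b) & a)) | (b & ~a))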